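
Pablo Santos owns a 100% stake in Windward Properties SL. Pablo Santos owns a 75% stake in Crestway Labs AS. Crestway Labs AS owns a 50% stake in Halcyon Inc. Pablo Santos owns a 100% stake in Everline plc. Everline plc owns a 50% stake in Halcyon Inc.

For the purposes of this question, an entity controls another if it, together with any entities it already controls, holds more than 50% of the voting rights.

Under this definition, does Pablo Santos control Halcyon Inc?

Pablo holds 100% of Everline, so Pablo controls Everline.
Pablo holds 75% of Crestway, so Pablo controls Crestway.
Crestway and Everline together hold 50% + 50% = 100% of Halcyon, so Pablo controls Halcyon.

Yes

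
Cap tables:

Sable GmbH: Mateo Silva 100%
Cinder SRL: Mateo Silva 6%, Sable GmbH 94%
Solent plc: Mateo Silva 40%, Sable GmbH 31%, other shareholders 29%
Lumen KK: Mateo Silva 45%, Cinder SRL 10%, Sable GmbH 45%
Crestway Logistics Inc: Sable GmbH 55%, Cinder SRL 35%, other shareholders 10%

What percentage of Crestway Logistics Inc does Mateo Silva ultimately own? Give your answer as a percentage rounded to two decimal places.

90.00%

Mateo reaches Crestway along 3 paths.
Via Sable: 100% × 55% = 55%.
Via Cinder: 6% × 35% = 2.1%.
Via Sable → Cinder: 100% × 94% × 35% = 32.9%.
Total: 55% + 2.1% + 32.9% = 90%.
Rounded: 90.00%.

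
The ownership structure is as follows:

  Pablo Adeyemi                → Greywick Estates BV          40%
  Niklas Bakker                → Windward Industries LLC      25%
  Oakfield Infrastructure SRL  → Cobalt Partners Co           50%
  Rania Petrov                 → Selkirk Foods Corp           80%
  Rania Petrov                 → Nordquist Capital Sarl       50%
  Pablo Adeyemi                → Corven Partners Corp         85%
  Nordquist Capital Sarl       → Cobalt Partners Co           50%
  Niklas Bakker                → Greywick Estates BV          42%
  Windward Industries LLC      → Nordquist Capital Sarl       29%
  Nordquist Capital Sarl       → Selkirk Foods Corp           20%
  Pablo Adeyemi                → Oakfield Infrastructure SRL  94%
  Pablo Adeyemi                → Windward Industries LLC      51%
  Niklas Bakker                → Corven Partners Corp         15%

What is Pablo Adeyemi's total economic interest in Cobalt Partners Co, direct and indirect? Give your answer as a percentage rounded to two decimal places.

Pablo reaches Cobalt along 2 paths.
Via Windward → Nordquist: 51% × 29% × 50% = 7.395%.
Via Oakfield: 94% × 50% = 47%.
Total: 7.395% + 47% = 54.395%.
Rounded: 54.40%.

54.40%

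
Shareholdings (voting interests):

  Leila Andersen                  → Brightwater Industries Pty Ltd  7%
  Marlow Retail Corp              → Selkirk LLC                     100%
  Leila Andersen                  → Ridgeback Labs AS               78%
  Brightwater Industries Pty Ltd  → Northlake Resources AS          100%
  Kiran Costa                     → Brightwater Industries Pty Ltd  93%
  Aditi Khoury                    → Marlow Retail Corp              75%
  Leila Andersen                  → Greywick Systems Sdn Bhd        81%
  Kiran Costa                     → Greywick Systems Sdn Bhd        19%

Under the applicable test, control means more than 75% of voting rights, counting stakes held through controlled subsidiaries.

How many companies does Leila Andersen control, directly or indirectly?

Leila holds 78% of Ridgeback, so Leila controls Ridgeback.
Leila holds 81% of Greywick, so Leila controls Greywick.
No other company's threshold is met.
Leila controls 2 companies.

2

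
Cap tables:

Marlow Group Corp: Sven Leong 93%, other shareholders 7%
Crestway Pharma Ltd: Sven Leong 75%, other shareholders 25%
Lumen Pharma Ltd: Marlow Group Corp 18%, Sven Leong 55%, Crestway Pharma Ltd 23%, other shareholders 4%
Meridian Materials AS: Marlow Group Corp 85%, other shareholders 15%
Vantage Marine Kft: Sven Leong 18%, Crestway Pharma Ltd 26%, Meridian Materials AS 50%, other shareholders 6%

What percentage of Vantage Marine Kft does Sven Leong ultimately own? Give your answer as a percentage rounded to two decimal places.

Sven reaches Vantage along 3 paths.
Direct stake: 18% = 18%.
Via Crestway: 75% × 26% = 19.5%.
Via Marlow → Meridian: 93% × 85% × 50% = 39.525%.
Total: 18% + 19.5% + 39.525% = 77.025%.
Rounded: 77.03%.

77.03%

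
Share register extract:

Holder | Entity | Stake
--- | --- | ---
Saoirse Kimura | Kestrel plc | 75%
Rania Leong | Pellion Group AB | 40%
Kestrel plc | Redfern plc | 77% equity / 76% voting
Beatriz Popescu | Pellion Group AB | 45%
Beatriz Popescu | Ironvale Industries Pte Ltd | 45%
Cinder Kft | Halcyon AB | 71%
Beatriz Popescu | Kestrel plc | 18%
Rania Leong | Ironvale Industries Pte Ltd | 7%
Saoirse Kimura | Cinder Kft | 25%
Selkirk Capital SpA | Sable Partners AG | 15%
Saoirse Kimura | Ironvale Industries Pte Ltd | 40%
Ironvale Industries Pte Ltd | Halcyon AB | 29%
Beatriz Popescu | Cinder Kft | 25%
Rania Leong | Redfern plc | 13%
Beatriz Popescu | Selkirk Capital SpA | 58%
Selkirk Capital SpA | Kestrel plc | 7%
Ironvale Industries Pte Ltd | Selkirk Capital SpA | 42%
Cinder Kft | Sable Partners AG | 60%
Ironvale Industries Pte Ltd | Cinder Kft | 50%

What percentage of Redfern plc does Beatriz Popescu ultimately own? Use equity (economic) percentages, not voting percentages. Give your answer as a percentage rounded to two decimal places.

Beatriz reaches Redfern along 3 paths.
Via Kestrel: 18% × 77% = 13.86%.
Via Selkirk → Kestrel: 58% × 7% × 77% = 3.1262%.
Via Ironvale → Selkirk → Kestrel: 45% × 42% × 7% × 77% = 1.01871%.
Total: 13.86% + 3.1262% + 1.01871% = 18.00491%.
Rounded: 18.00%.

18.00%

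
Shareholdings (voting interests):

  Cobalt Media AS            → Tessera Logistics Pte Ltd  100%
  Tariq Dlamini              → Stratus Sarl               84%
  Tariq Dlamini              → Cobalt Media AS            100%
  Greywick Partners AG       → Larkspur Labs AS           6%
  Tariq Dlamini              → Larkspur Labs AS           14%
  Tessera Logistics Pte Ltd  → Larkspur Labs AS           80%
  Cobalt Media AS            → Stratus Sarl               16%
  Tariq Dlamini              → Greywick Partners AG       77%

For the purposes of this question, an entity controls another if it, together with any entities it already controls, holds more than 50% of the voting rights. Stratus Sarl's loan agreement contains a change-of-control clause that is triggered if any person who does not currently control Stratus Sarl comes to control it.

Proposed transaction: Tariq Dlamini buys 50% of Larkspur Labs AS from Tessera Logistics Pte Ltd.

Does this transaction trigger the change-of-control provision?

No

The purchase adds only to Tariq's holdings (Tessera's stake shrinks), so Tariq is the only person who could newly come to control Stratus.
Tariq holds 100% of Cobalt, so Tariq controls Cobalt.
Tariq and Cobalt together hold 84% + 16% = 100% of Stratus, so Tariq controls Stratus.
So Tariq already controls Stratus before the transaction.
After the purchase, Tariq's direct stake in Larkspur rises to 14% + 50% = 64%, and Tessera's stake falls to 30%.
Tariq controlled Stratus already, so this is not a new person acquiring control; every other person's position is unchanged or reduced.
No new person acquires control, so the clause is not triggered.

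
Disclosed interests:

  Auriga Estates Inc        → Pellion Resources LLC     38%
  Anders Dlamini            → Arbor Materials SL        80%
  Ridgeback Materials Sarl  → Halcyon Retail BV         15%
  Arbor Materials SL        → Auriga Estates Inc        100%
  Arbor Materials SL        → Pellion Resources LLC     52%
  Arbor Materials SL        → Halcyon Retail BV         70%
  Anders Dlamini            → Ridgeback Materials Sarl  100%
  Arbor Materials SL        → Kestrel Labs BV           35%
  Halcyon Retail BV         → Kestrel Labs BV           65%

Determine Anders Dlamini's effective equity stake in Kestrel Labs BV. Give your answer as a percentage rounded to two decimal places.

Anders reaches Kestrel along 3 paths.
Via Arbor → Halcyon: 80% × 70% × 65% = 36.4%.
Via Ridgeback → Halcyon: 100% × 15% × 65% = 9.75%.
Via Arbor: 80% × 35% = 28%.
Total: 36.4% + 9.75% + 28% = 74.15%.

74.15%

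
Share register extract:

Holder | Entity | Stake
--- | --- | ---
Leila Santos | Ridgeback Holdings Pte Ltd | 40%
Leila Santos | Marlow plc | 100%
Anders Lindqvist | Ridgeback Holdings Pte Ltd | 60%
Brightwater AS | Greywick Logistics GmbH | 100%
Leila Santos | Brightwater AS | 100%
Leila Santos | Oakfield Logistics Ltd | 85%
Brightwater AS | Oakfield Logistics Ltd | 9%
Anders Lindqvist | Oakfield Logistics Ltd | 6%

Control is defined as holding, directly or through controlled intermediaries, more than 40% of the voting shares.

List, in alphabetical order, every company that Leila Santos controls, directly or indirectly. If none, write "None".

Leila holds 100% of Brightwater, so Leila controls Brightwater.
Brightwater holds 100% of Greywick, so Leila controls Greywick.
Leila holds 100% of Marlow, so Leila controls Marlow.
Brightwater and Leila together hold 9% + 85% = 94% of Oakfield, so Leila controls Oakfield.
No other company's threshold is met.

Brightwater AS, Greywick Logistics GmbH, Marlow plc, Oakfield Logistics Ltd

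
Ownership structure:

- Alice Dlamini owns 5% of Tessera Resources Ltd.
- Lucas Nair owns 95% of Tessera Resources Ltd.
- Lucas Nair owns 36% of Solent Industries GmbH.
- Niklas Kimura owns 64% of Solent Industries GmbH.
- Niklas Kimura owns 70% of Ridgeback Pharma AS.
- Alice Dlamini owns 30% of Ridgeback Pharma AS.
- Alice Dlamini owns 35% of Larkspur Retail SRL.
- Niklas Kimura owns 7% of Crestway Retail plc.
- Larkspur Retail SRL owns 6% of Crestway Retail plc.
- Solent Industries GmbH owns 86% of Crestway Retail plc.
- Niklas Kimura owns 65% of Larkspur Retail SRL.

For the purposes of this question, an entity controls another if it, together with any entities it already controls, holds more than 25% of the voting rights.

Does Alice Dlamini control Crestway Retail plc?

No

Alice holds 35% of Larkspur, so Alice controls Larkspur.
Alice holds 30% of Ridgeback, so Alice controls Ridgeback.
In Crestway, Alice's side holds only 6%, not > 25%.
So Alice does not control Crestway.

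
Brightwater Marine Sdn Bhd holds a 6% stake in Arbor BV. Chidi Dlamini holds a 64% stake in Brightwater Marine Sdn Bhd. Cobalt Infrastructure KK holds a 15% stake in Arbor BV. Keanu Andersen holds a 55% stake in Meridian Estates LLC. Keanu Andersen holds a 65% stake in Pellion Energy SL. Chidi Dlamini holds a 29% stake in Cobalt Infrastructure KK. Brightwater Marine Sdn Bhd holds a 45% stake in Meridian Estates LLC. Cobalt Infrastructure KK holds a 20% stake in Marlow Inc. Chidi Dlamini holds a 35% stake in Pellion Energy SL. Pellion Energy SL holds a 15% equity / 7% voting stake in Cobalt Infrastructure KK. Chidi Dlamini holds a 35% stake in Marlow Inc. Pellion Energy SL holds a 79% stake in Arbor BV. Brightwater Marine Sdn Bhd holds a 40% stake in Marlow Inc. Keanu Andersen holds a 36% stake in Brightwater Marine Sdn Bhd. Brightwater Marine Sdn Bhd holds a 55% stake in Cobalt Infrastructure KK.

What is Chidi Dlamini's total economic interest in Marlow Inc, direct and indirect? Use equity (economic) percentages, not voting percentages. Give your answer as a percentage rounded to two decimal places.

Chidi reaches Marlow along 5 paths.
Via Brightwater: 64% × 40% = 25.6%.
Direct stake: 35% = 35%.
Via Brightwater → Cobalt: 64% × 55% × 20% = 7.04%.
Via Pellion → Cobalt: 35% × 15% × 20% = 1.05%.
Via Cobalt: 29% × 20% = 5.8%.
Total: 25.6% + 35% + 7.04% + 1.05% + 5.8% = 74.49%.

74.49%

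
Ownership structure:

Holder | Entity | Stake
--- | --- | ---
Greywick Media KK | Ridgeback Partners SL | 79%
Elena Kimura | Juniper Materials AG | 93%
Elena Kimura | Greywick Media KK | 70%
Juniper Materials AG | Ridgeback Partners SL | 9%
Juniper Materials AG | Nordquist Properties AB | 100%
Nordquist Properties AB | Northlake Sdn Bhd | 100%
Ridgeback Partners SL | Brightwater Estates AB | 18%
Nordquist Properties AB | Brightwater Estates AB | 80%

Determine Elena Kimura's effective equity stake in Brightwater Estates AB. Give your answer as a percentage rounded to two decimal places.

85.86%

Elena reaches Brightwater along 3 paths.
Via Juniper → Nordquist: 93% × 100% × 80% = 74.4%.
Via Greywick → Ridgeback: 70% × 79% × 18% = 9.954%.
Via Juniper → Ridgeback: 93% × 9% × 18% = 1.5066%.
Total: 74.4% + 9.954% + 1.5066% = 85.8606%.
Rounded: 85.86%.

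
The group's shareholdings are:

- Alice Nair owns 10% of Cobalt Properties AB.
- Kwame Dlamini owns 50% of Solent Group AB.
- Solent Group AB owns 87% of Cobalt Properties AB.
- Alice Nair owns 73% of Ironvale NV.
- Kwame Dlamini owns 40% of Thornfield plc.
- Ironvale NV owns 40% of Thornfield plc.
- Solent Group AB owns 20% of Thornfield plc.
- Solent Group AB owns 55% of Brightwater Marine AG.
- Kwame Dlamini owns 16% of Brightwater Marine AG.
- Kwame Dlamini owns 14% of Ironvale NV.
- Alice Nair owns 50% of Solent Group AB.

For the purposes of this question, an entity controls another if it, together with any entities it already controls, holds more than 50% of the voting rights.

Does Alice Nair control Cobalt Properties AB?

No

Alice holds 73% of Ironvale, so Alice controls Ironvale.
In Cobalt, Alice's side holds only 10%, not > 50%.
So Alice does not control Cobalt.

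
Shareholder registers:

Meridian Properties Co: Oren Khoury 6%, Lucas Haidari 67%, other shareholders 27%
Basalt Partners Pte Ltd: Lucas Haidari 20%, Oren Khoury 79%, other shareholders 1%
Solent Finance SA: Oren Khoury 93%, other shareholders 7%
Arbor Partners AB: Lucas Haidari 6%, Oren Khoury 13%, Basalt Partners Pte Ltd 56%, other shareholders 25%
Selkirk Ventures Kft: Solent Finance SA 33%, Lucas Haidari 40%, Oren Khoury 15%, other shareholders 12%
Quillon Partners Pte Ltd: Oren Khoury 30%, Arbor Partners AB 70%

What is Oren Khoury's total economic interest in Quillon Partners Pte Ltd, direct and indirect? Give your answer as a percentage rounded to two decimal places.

Oren reaches Quillon along 3 paths.
Direct stake: 30% = 30%.
Via Arbor: 13% × 70% = 9.1%.
Via Basalt → Arbor: 79% × 56% × 70% = 30.968%.
Total: 30% + 9.1% + 30.968% = 70.068%.
Rounded: 70.07%.

70.07%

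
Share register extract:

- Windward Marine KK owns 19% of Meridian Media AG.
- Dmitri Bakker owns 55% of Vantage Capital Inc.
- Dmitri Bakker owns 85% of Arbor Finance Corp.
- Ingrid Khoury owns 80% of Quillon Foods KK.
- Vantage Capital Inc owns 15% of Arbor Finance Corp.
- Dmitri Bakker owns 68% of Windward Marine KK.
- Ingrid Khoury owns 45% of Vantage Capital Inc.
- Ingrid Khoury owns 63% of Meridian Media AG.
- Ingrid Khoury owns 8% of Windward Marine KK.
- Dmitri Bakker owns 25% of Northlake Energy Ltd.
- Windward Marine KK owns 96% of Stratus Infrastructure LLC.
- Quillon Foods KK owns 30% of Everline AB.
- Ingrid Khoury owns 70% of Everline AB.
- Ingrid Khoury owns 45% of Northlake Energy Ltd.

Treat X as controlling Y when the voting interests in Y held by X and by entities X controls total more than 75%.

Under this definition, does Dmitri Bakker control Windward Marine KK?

No

Dmitri holds 85% of Arbor, so Dmitri controls Arbor.
In Windward, Dmitri's side holds only 68%, not > 75%.
So Dmitri does not control Windward.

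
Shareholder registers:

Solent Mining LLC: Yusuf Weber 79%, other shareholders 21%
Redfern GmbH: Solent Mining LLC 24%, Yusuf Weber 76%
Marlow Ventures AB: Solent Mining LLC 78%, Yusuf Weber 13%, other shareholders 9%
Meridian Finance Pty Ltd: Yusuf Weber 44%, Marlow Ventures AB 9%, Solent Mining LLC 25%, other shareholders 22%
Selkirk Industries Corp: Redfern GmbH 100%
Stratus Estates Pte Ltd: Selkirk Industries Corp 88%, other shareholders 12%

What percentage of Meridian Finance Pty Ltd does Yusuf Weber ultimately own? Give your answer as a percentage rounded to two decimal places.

Yusuf reaches Meridian along 4 paths.
Direct stake: 44% = 44%.
Via Solent → Marlow: 79% × 78% × 9% = 5.5458%.
Via Marlow: 13% × 9% = 1.17%.
Via Solent: 79% × 25% = 19.75%.
Total: 44% + 5.5458% + 1.17% + 19.75% = 70.4658%.
Rounded: 70.47%.

70.47%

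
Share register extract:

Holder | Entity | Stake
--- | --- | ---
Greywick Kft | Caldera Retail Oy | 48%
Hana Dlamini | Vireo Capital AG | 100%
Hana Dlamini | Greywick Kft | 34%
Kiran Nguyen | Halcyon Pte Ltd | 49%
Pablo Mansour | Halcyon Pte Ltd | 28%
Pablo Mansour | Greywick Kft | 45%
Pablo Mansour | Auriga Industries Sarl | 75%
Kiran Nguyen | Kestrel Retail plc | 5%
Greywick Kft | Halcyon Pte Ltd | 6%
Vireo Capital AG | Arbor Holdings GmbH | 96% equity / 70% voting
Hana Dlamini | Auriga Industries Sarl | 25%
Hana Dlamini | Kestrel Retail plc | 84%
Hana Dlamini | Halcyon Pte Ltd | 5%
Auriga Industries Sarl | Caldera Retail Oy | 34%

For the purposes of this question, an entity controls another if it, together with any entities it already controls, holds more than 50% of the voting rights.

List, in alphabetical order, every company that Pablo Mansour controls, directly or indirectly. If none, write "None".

Auriga Industries Sarl

Pablo holds 75% of Auriga, so Pablo controls Auriga.
No other company's threshold is met.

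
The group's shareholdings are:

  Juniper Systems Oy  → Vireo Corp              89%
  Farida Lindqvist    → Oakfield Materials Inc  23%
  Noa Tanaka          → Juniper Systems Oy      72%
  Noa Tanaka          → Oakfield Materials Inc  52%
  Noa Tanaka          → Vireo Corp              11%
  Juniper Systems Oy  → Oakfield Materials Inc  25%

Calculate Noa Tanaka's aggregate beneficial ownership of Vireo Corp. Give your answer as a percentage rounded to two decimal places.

75.08%

Noa reaches Vireo along 2 paths.
Direct stake: 11% = 11%.
Via Juniper: 72% × 89% = 64.08%.
Total: 11% + 64.08% = 75.08%.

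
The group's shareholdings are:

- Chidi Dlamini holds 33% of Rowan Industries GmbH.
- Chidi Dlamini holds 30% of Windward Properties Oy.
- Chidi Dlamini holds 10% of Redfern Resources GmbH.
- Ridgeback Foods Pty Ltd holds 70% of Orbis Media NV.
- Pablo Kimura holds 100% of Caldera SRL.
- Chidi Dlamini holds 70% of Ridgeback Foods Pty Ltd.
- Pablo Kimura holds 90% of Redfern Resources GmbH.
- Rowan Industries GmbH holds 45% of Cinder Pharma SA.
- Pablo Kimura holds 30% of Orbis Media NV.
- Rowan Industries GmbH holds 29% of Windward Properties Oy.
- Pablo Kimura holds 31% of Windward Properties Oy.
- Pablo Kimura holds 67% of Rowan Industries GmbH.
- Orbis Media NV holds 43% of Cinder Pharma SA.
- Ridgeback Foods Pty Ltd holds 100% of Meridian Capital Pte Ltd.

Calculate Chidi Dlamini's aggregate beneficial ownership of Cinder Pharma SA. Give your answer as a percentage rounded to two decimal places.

Chidi reaches Cinder along 2 paths.
Via Ridgeback → Orbis: 70% × 70% × 43% = 21.07%.
Via Rowan: 33% × 45% = 14.85%.
Total: 21.07% + 14.85% = 35.92%.

35.92%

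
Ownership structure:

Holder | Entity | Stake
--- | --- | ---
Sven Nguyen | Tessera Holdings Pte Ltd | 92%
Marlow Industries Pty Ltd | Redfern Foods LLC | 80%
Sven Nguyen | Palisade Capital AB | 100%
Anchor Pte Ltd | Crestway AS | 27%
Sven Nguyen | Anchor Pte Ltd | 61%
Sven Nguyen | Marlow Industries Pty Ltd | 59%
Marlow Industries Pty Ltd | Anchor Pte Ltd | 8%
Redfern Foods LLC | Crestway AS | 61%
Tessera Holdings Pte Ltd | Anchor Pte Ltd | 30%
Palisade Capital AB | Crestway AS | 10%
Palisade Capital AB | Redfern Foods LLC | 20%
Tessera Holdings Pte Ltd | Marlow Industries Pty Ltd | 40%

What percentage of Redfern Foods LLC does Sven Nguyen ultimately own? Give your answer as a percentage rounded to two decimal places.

96.64%

Sven reaches Redfern along 3 paths.
Via Tessera → Marlow: 92% × 40% × 80% = 29.44%.
Via Marlow: 59% × 80% = 47.2%.
Via Palisade: 100% × 20% = 20%.
Total: 29.44% + 47.2% + 20% = 96.64%.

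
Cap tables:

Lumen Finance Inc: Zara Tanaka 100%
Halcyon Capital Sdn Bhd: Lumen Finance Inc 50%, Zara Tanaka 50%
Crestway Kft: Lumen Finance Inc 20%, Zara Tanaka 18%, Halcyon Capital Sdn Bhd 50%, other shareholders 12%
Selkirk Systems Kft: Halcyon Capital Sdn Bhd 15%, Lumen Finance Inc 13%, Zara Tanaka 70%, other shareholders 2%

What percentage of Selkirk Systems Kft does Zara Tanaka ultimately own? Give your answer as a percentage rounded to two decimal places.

Zara reaches Selkirk along 4 paths.
Via Lumen → Halcyon: 100% × 50% × 15% = 7.5%.
Via Halcyon: 50% × 15% = 7.5%.
Via Lumen: 100% × 13% = 13%.
Direct stake: 70% = 70%.
Total: 7.5% + 7.5% + 13% + 70% = 98%.
Rounded: 98.00%.

98.00%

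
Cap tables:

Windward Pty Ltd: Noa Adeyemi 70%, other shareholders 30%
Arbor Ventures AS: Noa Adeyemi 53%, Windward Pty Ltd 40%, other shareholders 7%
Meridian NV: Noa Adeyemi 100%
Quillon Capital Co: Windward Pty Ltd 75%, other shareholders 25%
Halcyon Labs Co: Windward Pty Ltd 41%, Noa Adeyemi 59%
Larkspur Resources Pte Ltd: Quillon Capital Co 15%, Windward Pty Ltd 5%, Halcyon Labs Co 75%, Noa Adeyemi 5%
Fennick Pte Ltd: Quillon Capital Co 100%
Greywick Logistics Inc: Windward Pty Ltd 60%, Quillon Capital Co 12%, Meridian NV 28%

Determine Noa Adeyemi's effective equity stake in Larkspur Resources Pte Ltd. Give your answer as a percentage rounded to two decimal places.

82.15%

Noa reaches Larkspur along 5 paths.
Via Windward → Quillon: 70% × 75% × 15% = 7.875%.
Via Windward: 70% × 5% = 3.5%.
Via Windward → Halcyon: 70% × 41% × 75% = 21.525%.
Via Halcyon: 59% × 75% = 44.25%.
Direct stake: 5% = 5%.
Total: 7.875% + 3.5% + 21.525% + 44.25% + 5% = 82.15%.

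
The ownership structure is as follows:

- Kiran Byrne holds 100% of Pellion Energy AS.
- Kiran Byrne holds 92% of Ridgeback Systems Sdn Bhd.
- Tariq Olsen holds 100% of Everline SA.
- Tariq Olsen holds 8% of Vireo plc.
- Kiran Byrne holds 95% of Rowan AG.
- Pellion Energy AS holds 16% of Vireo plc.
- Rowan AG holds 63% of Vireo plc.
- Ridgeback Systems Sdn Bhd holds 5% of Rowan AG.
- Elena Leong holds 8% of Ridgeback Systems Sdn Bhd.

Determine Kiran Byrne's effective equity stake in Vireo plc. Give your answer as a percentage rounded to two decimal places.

78.75%

Kiran reaches Vireo along 3 paths.
Via Ridgeback → Rowan: 92% × 5% × 63% = 2.898%.
Via Rowan: 95% × 63% = 59.85%.
Via Pellion: 100% × 16% = 16%.
Total: 2.898% + 59.85% + 16% = 78.748%.
Rounded: 78.75%.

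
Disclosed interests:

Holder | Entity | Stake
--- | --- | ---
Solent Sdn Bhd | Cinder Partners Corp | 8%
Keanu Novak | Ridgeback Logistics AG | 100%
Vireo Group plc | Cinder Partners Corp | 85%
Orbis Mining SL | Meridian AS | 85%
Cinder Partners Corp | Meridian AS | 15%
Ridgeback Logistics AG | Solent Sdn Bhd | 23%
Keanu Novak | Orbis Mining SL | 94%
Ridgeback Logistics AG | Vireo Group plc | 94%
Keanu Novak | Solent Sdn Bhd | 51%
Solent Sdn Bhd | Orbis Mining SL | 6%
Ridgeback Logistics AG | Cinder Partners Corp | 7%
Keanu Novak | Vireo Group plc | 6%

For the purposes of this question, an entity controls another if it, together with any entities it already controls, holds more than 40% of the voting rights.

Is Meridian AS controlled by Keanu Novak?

Keanu holds 100% of Ridgeback, so Keanu controls Ridgeback.
Keanu and Ridgeback together hold 51% + 23% = 74% of Solent, so Keanu controls Solent.
Keanu and Solent together hold 94% + 6% = 100% of Orbis, so Keanu controls Orbis.
Ridgeback and Keanu together hold 94% + 6% = 100% of Vireo, so Keanu controls Vireo.
Ridgeback and Solent and Vireo together hold 7% + 8% + 85% = 100% of Cinder, so Keanu controls Cinder.
Orbis and Cinder together hold 85% + 15% = 100% of Meridian, so Keanu controls Meridian.

Yes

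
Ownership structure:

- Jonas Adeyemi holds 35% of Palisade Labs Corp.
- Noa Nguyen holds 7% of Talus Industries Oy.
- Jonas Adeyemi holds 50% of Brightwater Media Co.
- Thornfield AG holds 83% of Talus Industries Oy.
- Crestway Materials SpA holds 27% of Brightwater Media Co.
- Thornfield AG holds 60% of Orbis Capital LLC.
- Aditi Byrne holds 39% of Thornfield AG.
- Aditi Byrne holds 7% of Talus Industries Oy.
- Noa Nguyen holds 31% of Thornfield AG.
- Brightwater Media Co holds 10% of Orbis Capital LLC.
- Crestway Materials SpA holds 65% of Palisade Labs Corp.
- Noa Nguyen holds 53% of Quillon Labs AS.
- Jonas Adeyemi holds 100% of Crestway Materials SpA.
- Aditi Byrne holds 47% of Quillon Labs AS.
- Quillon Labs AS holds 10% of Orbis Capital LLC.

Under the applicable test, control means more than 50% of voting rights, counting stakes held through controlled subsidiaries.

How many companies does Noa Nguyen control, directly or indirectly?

1

Noa holds 53% of Quillon, so Noa controls Quillon.
No other company's threshold is met.
Noa controls 1 company.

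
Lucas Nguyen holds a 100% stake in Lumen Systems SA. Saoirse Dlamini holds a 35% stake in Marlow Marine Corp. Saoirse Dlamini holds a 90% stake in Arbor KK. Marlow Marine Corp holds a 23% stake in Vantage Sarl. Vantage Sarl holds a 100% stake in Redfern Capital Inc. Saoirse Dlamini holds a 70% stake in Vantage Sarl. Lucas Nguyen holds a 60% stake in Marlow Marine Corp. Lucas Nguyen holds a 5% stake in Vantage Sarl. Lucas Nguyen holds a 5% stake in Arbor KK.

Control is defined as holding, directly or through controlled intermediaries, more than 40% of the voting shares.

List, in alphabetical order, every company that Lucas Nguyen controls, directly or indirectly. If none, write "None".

Lucas holds 100% of Lumen, so Lucas controls Lumen.
Lucas holds 60% of Marlow, so Lucas controls Marlow.
No other company's threshold is met.

Lumen Systems SA, Marlow Marine Corp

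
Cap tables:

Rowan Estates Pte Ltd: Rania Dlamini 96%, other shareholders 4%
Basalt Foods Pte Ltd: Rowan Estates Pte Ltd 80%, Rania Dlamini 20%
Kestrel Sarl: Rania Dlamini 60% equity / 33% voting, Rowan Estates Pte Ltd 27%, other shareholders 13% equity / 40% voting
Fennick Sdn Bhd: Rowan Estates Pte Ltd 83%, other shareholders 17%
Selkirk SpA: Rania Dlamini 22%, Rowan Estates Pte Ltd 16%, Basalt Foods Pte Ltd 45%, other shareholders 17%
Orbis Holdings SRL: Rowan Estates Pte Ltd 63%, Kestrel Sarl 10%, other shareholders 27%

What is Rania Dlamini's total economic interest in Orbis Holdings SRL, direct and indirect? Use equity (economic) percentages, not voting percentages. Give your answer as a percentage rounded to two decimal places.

69.07%

Rania reaches Orbis along 3 paths.
Via Rowan: 96% × 63% = 60.48%.
Via Kestrel: 60% × 10% = 6%.
Via Rowan → Kestrel: 96% × 27% × 10% = 2.592%.
Total: 60.48% + 6% + 2.592% = 69.072%.
Rounded: 69.07%.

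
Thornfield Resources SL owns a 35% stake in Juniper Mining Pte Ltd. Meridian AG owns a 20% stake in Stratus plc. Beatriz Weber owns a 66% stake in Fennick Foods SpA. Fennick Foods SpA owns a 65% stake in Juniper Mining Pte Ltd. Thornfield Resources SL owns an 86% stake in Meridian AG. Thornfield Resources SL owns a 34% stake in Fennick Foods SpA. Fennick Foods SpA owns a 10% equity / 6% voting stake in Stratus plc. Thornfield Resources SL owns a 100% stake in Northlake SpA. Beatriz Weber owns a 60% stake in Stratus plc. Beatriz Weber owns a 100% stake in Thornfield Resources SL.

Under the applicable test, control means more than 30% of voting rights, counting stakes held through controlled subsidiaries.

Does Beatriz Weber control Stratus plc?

Yes

Beatriz holds 100% of Thornfield, so Beatriz controls Thornfield.
Thornfield holds 86% of Meridian, so Beatriz controls Meridian.
Beatriz and Thornfield together hold 66% + 34% = 100% of Fennick, so Beatriz controls Fennick.
Beatriz and Fennick and Meridian together hold 60% + 6% + 20% = 86% of Stratus, so Beatriz controls Stratus.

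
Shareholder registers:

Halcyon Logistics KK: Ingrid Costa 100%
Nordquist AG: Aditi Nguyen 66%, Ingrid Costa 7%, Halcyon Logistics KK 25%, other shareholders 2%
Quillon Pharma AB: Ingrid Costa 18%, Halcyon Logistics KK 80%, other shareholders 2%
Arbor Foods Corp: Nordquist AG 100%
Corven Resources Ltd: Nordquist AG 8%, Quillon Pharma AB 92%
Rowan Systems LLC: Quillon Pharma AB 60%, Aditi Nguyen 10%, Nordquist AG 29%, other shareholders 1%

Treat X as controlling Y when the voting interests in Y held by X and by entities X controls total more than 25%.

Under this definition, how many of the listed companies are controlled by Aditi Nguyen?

Aditi holds 66% of Nordquist, so Aditi controls Nordquist.
Nordquist holds 100% of Arbor, so Aditi controls Arbor.
Aditi and Nordquist together hold 10% + 29% = 39% of Rowan, so Aditi controls Rowan.
No other company's threshold is met.
Aditi controls 3 companies.

3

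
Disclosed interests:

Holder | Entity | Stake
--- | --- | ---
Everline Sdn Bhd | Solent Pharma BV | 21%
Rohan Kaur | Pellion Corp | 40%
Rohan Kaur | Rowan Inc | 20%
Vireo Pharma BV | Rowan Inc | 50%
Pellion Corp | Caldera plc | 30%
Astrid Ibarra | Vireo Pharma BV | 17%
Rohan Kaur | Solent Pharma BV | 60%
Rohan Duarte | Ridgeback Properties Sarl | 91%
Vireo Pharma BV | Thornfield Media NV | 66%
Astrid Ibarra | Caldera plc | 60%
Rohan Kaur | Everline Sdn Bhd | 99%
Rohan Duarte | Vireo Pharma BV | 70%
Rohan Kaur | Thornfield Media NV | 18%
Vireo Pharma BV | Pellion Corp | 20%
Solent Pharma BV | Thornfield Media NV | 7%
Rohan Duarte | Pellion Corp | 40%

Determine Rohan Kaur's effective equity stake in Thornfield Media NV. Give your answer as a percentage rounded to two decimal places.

Rohan Kaur reaches Thornfield along 3 paths.
Via Solent: 60% × 7% = 4.2%.
Via Everline → Solent: 99% × 21% × 7% = 1.4553%.
Direct stake: 18% = 18%.
Total: 4.2% + 1.4553% + 18% = 23.6553%.
Rounded: 23.66%.

23.66%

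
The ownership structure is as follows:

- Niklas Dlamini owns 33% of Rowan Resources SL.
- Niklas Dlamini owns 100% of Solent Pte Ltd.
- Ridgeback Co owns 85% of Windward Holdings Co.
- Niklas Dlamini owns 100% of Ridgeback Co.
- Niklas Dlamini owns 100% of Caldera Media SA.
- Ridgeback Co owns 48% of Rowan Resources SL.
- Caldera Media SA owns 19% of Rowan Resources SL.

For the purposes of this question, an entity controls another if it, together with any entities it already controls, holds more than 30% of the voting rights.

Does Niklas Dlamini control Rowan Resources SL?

Niklas holds 100% of Ridgeback, so Niklas controls Ridgeback.
Niklas holds 100% of Caldera, so Niklas controls Caldera.
Caldera and Ridgeback and Niklas together hold 19% + 48% + 33% = 100% of Rowan, so Niklas controls Rowan.

Yes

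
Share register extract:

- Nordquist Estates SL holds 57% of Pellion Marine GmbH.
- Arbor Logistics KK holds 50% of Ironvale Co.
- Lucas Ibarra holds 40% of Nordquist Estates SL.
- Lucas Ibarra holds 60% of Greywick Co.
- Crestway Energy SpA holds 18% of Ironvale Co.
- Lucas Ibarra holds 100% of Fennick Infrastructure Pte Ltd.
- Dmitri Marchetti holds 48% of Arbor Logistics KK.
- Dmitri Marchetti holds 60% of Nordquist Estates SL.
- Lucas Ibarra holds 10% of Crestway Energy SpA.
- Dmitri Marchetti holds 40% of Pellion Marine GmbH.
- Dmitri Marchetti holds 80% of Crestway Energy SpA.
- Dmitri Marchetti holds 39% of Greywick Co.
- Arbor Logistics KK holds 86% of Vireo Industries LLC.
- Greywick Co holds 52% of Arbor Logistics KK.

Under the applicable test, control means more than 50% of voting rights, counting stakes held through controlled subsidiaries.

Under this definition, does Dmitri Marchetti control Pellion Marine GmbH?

Yes

Dmitri holds 60% of Nordquist, so Dmitri controls Nordquist.
Dmitri and Nordquist together hold 40% + 57% = 97% of Pellion, so Dmitri controls Pellion.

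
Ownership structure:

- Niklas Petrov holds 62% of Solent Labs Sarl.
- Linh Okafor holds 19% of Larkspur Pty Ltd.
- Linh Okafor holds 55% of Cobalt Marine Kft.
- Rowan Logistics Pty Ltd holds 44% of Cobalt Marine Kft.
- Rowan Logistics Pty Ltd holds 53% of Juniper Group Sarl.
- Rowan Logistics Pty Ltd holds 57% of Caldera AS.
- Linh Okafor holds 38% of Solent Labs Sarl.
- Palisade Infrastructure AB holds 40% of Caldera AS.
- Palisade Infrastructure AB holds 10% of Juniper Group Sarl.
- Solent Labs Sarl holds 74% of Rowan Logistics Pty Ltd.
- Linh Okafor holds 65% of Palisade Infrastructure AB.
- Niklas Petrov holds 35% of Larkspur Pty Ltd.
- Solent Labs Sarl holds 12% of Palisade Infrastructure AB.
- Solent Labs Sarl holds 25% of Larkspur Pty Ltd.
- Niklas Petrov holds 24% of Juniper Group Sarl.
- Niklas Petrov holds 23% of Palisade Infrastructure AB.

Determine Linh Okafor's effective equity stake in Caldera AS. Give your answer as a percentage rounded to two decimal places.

Linh reaches Caldera along 3 paths.
Via Palisade: 65% × 40% = 26%.
Via Solent → Palisade: 38% × 12% × 40% = 1.824%.
Via Solent → Rowan: 38% × 74% × 57% = 16.0284%.
Total: 26% + 1.824% + 16.0284% = 43.8524%.
Rounded: 43.85%.

43.85%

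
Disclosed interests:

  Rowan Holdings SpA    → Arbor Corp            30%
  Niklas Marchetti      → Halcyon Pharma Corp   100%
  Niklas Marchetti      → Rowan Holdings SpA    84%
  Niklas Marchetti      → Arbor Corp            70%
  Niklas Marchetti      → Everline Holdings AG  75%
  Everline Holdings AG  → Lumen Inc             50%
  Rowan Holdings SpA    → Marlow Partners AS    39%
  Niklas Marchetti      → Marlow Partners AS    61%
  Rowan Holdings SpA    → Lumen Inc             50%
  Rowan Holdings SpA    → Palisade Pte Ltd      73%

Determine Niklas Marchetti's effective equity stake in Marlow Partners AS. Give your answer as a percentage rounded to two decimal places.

Niklas reaches Marlow along 2 paths.
Via Rowan: 84% × 39% = 32.76%.
Direct stake: 61% = 61%.
Total: 32.76% + 61% = 93.76%.

93.76%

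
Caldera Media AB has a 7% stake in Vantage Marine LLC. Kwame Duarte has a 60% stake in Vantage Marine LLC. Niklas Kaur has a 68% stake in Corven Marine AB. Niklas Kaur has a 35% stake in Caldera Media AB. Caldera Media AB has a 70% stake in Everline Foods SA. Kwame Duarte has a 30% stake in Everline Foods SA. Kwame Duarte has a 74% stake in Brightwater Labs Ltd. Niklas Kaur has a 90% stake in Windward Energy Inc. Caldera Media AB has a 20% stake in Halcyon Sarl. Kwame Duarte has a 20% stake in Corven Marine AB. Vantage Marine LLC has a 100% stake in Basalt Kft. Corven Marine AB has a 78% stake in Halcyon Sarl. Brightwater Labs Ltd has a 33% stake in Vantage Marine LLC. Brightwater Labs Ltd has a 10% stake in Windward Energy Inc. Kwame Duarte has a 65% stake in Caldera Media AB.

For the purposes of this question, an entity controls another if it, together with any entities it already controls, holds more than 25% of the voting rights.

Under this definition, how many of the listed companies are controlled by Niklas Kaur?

Niklas holds 35% of Caldera, so Niklas controls Caldera.
Niklas holds 68% of Corven, so Niklas controls Corven.
Caldera holds 70% of Everline, so Niklas controls Everline.
Caldera and Corven together hold 20% + 78% = 98% of Halcyon, so Niklas controls Halcyon.
Niklas holds 90% of Windward, so Niklas controls Windward.
No other company's threshold is met.
Niklas controls 5 companies.

5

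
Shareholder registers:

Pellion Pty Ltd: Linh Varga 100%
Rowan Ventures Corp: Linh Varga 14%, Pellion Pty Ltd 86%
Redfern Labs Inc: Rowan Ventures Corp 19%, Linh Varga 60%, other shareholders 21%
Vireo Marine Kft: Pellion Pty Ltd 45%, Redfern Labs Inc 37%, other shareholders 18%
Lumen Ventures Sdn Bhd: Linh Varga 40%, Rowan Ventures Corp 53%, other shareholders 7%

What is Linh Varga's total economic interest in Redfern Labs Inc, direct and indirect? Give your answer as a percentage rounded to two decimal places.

Linh reaches Redfern along 3 paths.
Via Rowan: 14% × 19% = 2.66%.
Via Pellion → Rowan: 100% × 86% × 19% = 16.34%.
Direct stake: 60% = 60%.
Total: 2.66% + 16.34% + 60% = 79%.
Rounded: 79.00%.

79.00%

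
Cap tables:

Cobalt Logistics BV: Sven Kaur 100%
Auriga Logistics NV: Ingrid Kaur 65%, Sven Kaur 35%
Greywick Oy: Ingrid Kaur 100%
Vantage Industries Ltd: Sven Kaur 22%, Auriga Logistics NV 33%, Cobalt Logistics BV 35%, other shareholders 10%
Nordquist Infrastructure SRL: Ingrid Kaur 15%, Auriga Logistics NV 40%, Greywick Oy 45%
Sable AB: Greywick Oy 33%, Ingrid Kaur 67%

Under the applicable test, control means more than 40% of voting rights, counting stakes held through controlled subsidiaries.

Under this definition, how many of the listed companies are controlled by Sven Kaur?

Sven holds 100% of Cobalt, so Sven controls Cobalt.
Sven and Cobalt together hold 22% + 35% = 57% of Vantage, so Sven controls Vantage.
No other company's threshold is met.
Sven controls 2 companies.

2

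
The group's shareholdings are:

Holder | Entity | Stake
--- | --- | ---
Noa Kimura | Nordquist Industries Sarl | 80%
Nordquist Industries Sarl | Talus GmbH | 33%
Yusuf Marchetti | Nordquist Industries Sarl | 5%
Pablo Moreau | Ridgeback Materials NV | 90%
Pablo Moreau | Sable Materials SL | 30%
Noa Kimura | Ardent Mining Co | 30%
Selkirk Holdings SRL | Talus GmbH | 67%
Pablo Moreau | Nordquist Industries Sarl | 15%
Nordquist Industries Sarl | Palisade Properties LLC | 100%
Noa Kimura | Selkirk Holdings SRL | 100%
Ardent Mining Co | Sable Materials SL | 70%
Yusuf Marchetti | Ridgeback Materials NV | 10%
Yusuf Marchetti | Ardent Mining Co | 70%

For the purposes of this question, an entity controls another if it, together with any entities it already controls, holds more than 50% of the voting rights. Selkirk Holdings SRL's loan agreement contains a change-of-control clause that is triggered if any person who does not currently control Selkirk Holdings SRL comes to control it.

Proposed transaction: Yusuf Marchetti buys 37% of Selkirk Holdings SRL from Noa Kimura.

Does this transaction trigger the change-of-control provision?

No

The purchase adds only to Yusuf's holdings (Noa's stake shrinks), so Yusuf is the only person who could newly come to control Selkirk.
Yusuf holds 70% of Ardent, so Yusuf controls Ardent.
Ardent holds 70% of Sable, so Yusuf controls Sable.
Neither Yusuf nor any entity Yusuf controls holds any voting interest in Selkirk.
So before the transaction, Yusuf does not control Selkirk.
After the purchase, Yusuf holds 37% of Selkirk directly, and Noa's stake falls to 63%.
After the transaction, Yusuf's side holds 37% of Selkirk, not > 50%, so Yusuf still does not control Selkirk.
No new person acquires control, so the clause is not triggered.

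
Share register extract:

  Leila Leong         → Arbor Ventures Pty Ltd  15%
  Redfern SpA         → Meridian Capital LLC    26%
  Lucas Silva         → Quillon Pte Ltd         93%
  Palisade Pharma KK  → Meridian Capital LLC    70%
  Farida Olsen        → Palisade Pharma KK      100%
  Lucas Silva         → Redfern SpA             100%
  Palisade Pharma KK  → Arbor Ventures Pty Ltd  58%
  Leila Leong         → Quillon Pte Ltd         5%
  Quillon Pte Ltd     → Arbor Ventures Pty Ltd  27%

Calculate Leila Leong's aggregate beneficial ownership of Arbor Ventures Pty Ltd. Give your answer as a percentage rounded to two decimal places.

16.35%

Leila reaches Arbor along 2 paths.
Direct stake: 15% = 15%.
Via Quillon: 5% × 27% = 1.35%.
Total: 15% + 1.35% = 16.35%.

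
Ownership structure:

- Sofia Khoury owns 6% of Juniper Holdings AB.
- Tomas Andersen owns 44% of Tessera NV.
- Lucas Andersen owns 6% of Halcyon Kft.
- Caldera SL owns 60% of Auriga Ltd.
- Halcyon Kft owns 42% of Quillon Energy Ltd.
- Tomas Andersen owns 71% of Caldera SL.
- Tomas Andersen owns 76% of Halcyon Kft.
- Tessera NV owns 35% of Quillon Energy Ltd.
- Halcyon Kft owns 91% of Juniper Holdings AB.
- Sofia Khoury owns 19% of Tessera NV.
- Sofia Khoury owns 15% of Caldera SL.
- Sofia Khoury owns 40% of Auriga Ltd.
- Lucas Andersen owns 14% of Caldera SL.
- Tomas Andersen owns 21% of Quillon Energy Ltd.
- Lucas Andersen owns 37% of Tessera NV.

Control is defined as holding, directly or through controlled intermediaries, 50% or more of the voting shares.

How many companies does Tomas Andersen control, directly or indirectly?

Tomas holds 76% of Halcyon, so Tomas controls Halcyon.
Halcyon holds 91% of Juniper, so Tomas controls Juniper.
Tomas holds 71% of Caldera, so Tomas controls Caldera.
Halcyon and Tomas together hold 42% + 21% = 63% of Quillon, so Tomas controls Quillon.
Caldera holds 60% of Auriga, so Tomas controls Auriga.
No other company's threshold is met.
Tomas controls 5 companies.

5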